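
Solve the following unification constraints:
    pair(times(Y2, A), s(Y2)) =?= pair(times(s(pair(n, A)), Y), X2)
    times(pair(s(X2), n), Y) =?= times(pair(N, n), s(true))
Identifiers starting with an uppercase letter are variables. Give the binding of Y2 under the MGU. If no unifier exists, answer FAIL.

s(pair(n, s(true)))

Decompose pair/2: times(Y2, A) =?= times(s(pair(n, A)), Y),  s(Y2) =?= X2.
Decompose times/2: Y2 =?= s(pair(n, A)),  A =?= Y.
Bind Y2 := s(pair(n, A)); substituting into the one remaining equation that mentions Y2 gives: s(s(pair(n, A))) =?= X2.
Bind A := Y; substituting into the one remaining equation that mentions A gives: s(s(pair(n, Y))) =?= X2. Substituting into the earlier binding gives Y2 := s(pair(n, Y)).
Bind X2 := s(s(pair(n, Y))); substituting into the remaining equation gives: times(pair(s(s(s(pair(n, Y)))), n), Y) =?= times(pair(N, n), s(true)).
Decompose times/2: pair(s(s(s(pair(n, Y)))), n) =?= pair(N, n),  Y =?= s(true).
Decompose pair/2: s(s(s(pair(n, Y)))) =?= N,  n =?= n.
Bind N := s(s(s(pair(n, Y)))); no other remaining equation mentions N.
Delete trivial equation n =?= n.
Bind Y := s(true). Substituting into the earlier bindings gives Y2 := s(pair(n, s(true))), A := s(true), X2 := s(s(pair(n, s(true)))), N := s(s(s(pair(n, s(true))))).
MGU = { Y2 := s(pair(n, s(true))), A := s(true), X2 := s(s(pair(n, s(true)))), N := s(s(s(pair(n, s(true))))), Y := s(true) }, so Y2 := s(pair(n, s(true))).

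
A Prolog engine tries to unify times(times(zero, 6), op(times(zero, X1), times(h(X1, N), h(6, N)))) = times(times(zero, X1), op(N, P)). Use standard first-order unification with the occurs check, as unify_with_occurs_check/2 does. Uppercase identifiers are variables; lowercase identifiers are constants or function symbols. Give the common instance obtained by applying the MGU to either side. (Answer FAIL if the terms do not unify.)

Decompose times/2: times(zero, 6) = times(zero, X1),  op(times(zero, X1), times(h(X1, N), h(6, N))) = op(N, P).
Decompose times/2: zero = zero,  6 = X1.
Delete trivial equation zero = zero.
Bind X1 := 6; substituting into the remaining equation gives: op(times(zero, 6), times(h(6, N), h(6, N))) = op(N, P).
Decompose op/2: times(zero, 6) = N,  times(h(6, N), h(6, N)) = P.
Bind N := times(zero, 6); substituting into the remaining equation gives: times(h(6, times(zero, 6)), h(6, times(zero, 6))) = P.
Bind P := times(h(6, times(zero, 6)), h(6, times(zero, 6))).
Applying the MGU to either side gives times(times(zero, 6), op(times(zero, 6), times(h(6, times(zero, 6)), h(6, times(zero, 6))))).

times(times(zero, 6), op(times(zero, 6), times(h(6, times(zero, 6)), h(6, times(zero, 6)))))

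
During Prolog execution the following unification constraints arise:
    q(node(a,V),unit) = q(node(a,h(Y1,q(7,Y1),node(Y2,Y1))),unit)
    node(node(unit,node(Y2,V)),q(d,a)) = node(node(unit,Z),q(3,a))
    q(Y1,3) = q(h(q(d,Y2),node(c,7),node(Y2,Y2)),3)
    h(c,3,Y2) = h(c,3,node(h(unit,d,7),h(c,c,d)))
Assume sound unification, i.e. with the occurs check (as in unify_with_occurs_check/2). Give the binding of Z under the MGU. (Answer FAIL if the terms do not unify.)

FAIL

Decompose q/2: node(a,V) = node(a,h(Y1,q(7,Y1),node(Y2,Y1))),  unit = unit.
Decompose node/2: a = a,  V = h(Y1,q(7,Y1),node(Y2,Y1)).
Delete trivial equation a = a.
Bind V := h(Y1,q(7,Y1),node(Y2,Y1)); substituting into the one remaining equation that mentions V gives: node(node(unit,node(Y2,h(Y1,q(7,Y1),node(Y2,Y1)))),q(d,a)) = node(node(unit,Z),q(3,a)).
Delete trivial equation unit = unit.
Decompose node/2: node(unit,node(Y2,h(Y1,q(7,Y1),node(Y2,Y1)))) = node(unit,Z),  q(d,a) = q(3,a).
Decompose node/2: unit = unit,  node(Y2,h(Y1,q(7,Y1),node(Y2,Y1))) = Z.
Delete trivial equation unit = unit.
Bind Z := node(Y2,h(Y1,q(7,Y1),node(Y2,Y1))); no other remaining equation mentions Z.
Decompose q/2: d = 3,  a = a.
Clash: constants d and 3 differ; no unifier exists.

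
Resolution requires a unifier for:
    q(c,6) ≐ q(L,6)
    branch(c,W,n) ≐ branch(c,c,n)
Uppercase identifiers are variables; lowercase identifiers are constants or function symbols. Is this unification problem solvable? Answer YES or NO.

YES

Decompose q/2: c ≐ L,  6 ≐ 6.
Bind L := c; no other remaining equation mentions L.
Delete trivial equation 6 ≐ 6.
Decompose branch/3: c ≐ c,  W ≐ c,  n ≐ n.
Delete trivial equation c ≐ c.
Bind W := c; no other remaining equation mentions W.
Delete trivial equation n ≐ n.
No equations remain and no clash or occurs-check failure arose, so a unifier exists.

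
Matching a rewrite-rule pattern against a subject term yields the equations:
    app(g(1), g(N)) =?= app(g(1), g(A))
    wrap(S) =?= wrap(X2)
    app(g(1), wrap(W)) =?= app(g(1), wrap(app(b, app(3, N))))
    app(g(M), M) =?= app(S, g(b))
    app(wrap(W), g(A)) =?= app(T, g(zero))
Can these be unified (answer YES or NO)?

Decompose app/2: g(1) =?= g(1),  g(N) =?= g(A).
Delete trivial equation g(1) =?= g(1).
Decompose g/1: N =?= A.
Bind N := A; substituting into the one remaining equation that mentions N gives: app(g(1), wrap(W)) =?= app(g(1), wrap(app(b, app(3, A)))).
Decompose wrap/1: S =?= X2.
Bind S := X2; substituting into the one remaining equation that mentions S gives: app(g(M), M) =?= app(X2, g(b)).
Decompose app/2: g(1) =?= g(1),  wrap(W) =?= wrap(app(b, app(3, A))).
Delete trivial equation g(1) =?= g(1).
Decompose wrap/1: W =?= app(b, app(3, A)).
Bind W := app(b, app(3, A)); substituting into the one remaining equation that mentions W gives: app(wrap(app(b, app(3, A))), g(A)) =?= app(T, g(zero)).
Decompose app/2: g(M) =?= X2,  M =?= g(b).
Bind X2 := g(M); no other remaining equation mentions X2. Substituting into the earlier binding gives S := g(M).
Bind M := g(b); no other remaining equation mentions M. Substituting into the earlier bindings gives S := g(g(b)), X2 := g(g(b)).
Decompose app/2: wrap(app(b, app(3, A))) =?= T,  g(A) =?= g(zero).
Bind T := wrap(app(b, app(3, A))); no other remaining equation mentions T.
Decompose g/1: A =?= zero.
Bind A := zero. Substituting into the earlier bindings gives N := zero, W := app(b, app(3, zero)), T := wrap(app(b, app(3, zero))).
No equations remain and no clash or occurs-check failure arose, so a unifier exists.

YES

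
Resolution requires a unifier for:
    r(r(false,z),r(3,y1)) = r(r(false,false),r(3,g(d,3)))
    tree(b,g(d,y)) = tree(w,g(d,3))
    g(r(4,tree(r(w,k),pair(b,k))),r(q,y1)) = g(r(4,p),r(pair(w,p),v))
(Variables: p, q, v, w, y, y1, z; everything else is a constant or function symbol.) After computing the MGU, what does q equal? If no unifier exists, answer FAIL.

pair(b,tree(r(b,k),pair(b,k)))

Decompose r/2: r(false,z) = r(false,false),  r(3,y1) = r(3,g(d,3)).
Decompose r/2: false = false,  z = false.
Delete trivial equation false = false.
Bind z := false; no other remaining equation mentions z.
Decompose r/2: 3 = 3,  y1 = g(d,3).
Delete trivial equation 3 = 3.
Bind y1 := g(d,3); substituting into the one remaining equation that mentions y1 gives: g(r(4,tree(r(w,k),pair(b,k))),r(q,g(d,3))) = g(r(4,p),r(pair(w,p),v)).
Decompose tree/2: b = w,  g(d,y) = g(d,3).
Bind w := b; substituting into the one remaining equation that mentions w gives: g(r(4,tree(r(b,k),pair(b,k))),r(q,g(d,3))) = g(r(4,p),r(pair(b,p),v)).
Decompose g/2: d = d,  y = 3.
Delete trivial equation d = d.
Bind y := 3; no other remaining equation mentions y.
Decompose g/2: r(4,tree(r(b,k),pair(b,k))) = r(4,p),  r(q,g(d,3)) = r(pair(b,p),v).
Decompose r/2: 4 = 4,  tree(r(b,k),pair(b,k)) = p.
Delete trivial equation 4 = 4.
Bind p := tree(r(b,k),pair(b,k)); substituting into the remaining equation gives: r(q,g(d,3)) = r(pair(b,tree(r(b,k),pair(b,k))),v).
Decompose r/2: q = pair(b,tree(r(b,k),pair(b,k))),  g(d,3) = v.
Bind q := pair(b,tree(r(b,k),pair(b,k))); no other remaining equation mentions q.
Bind v := g(d,3).
MGU = { z -> false, y1 -> g(d,3), w -> b, y -> 3, p -> tree(r(b,k),pair(b,k)), q -> pair(b,tree(r(b,k),pair(b,k))), v -> g(d,3) }, so q -> pair(b,tree(r(b,k),pair(b,k))).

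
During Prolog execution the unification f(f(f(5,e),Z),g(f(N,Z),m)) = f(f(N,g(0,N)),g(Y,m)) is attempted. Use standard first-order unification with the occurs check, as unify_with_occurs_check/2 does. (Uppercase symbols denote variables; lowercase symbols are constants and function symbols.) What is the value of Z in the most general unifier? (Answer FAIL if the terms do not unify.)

Decompose f/2: f(f(5,e),Z) = f(N,g(0,N)),  g(f(N,Z),m) = g(Y,m).
Decompose f/2: f(5,e) = N,  Z = g(0,N).
Bind N := f(5,e); substituting into the remaining equations gives: Z = g(0,f(5,e)),  g(f(f(5,e),Z),m) = g(Y,m).
Bind Z := g(0,f(5,e)); substituting into the remaining equation gives: g(f(f(5,e),g(0,f(5,e))),m) = g(Y,m).
Decompose g/2: f(f(5,e),g(0,f(5,e))) = Y,  m = m.
Bind Y := f(f(5,e),g(0,f(5,e))); no other remaining equation mentions Y.
Delete trivial equation m = m.
MGU = { N ↦ f(5,e), Z ↦ g(0,f(5,e)), Y ↦ f(f(5,e),g(0,f(5,e))) }, so Z ↦ g(0,f(5,e)).

g(0,f(5,e))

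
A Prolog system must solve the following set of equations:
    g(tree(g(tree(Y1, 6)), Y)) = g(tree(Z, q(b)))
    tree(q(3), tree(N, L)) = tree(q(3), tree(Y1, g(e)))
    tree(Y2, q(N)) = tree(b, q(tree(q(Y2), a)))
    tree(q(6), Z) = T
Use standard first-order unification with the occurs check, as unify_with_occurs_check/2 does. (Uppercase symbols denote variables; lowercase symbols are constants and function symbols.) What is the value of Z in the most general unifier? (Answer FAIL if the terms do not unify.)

g(tree(tree(q(b), a), 6))

Decompose g/1: tree(g(tree(Y1, 6)), Y) = tree(Z, q(b)).
Decompose tree/2: g(tree(Y1, 6)) = Z,  Y = q(b).
Bind Z := g(tree(Y1, 6)); substituting into the one remaining equation that mentions Z gives: tree(q(6), g(tree(Y1, 6))) = T.
Bind Y := q(b); no other remaining equation mentions Y.
Decompose tree/2: q(3) = q(3),  tree(N, L) = tree(Y1, g(e)).
Delete trivial equation q(3) = q(3).
Decompose tree/2: N = Y1,  L = g(e).
Bind N := Y1; substituting into the one remaining equation that mentions N gives: tree(Y2, q(Y1)) = tree(b, q(tree(q(Y2), a))).
Bind L := g(e); no other remaining equation mentions L.
Decompose tree/2: Y2 = b,  q(Y1) = q(tree(q(Y2), a)).
Bind Y2 := b; substituting into the one remaining equation that mentions Y2 gives: q(Y1) = q(tree(q(b), a)).
Decompose q/1: Y1 = tree(q(b), a).
Bind Y1 := tree(q(b), a); substituting into the remaining equation gives: tree(q(6), g(tree(tree(q(b), a), 6))) = T. Substituting into the earlier bindings gives Z := g(tree(tree(q(b), a), 6)), N := tree(q(b), a).
Bind T := tree(q(6), g(tree(tree(q(b), a), 6))).
MGU = { Z ↦ g(tree(tree(q(b), a), 6)), Y ↦ q(b), N ↦ tree(q(b), a), L ↦ g(e), Y2 ↦ b, Y1 ↦ tree(q(b), a), T ↦ tree(q(6), g(tree(tree(q(b), a), 6))) }, so Z ↦ g(tree(tree(q(b), a), 6)).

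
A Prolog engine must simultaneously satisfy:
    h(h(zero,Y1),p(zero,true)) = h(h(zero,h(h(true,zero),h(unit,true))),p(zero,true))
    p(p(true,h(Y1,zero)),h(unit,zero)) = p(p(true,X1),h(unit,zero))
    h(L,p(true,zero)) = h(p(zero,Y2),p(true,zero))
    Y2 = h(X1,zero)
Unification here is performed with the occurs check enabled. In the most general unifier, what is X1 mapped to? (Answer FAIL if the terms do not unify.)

Decompose h/2: h(zero,Y1) = h(zero,h(h(true,zero),h(unit,true))),  p(zero,true) = p(zero,true).
Decompose h/2: zero = zero,  Y1 = h(h(true,zero),h(unit,true)).
Delete trivial equation zero = zero.
Bind Y1 := h(h(true,zero),h(unit,true)); substituting into the one remaining equation that mentions Y1 gives: p(p(true,h(h(h(true,zero),h(unit,true)),zero)),h(unit,zero)) = p(p(true,X1),h(unit,zero)).
Delete trivial equation p(zero,true) = p(zero,true).
Decompose p/2: p(true,h(h(h(true,zero),h(unit,true)),zero)) = p(true,X1),  h(unit,zero) = h(unit,zero).
Decompose p/2: true = true,  h(h(h(true,zero),h(unit,true)),zero) = X1.
Delete trivial equation true = true.
Bind X1 := h(h(h(true,zero),h(unit,true)),zero); substituting into the one remaining equation that mentions X1 gives: Y2 = h(h(h(h(true,zero),h(unit,true)),zero),zero).
Delete trivial equation h(unit,zero) = h(unit,zero).
Decompose h/2: L = p(zero,Y2),  p(true,zero) = p(true,zero).
Bind L := p(zero,Y2); no other remaining equation mentions L.
Delete trivial equation p(true,zero) = p(true,zero).
Bind Y2 := h(h(h(h(true,zero),h(unit,true)),zero),zero). Substituting into the earlier binding gives L := p(zero,h(h(h(h(true,zero),h(unit,true)),zero),zero)).
MGU = { Y1 -> h(h(true,zero),h(unit,true)), X1 -> h(h(h(true,zero),h(unit,true)),zero), L -> p(zero,h(h(h(h(true,zero),h(unit,true)),zero),zero)), Y2 -> h(h(h(h(true,zero),h(unit,true)),zero),zero) }, so X1 -> h(h(h(true,zero),h(unit,true)),zero).

h(h(h(true,zero),h(unit,true)),zero)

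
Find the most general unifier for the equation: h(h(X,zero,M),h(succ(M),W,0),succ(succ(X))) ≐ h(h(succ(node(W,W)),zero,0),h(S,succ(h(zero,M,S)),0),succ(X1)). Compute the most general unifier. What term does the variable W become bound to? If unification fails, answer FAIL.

succ(h(zero,0,succ(0)))

Decompose h/3: h(X,zero,M) ≐ h(succ(node(W,W)),zero,0),  h(succ(M),W,0) ≐ h(S,succ(h(zero,M,S)),0),  succ(succ(X)) ≐ succ(X1).
Decompose h/3: X ≐ succ(node(W,W)),  zero ≐ zero,  M ≐ 0.
Bind X := succ(node(W,W)); substituting into the one remaining equation that mentions X gives: succ(succ(succ(node(W,W)))) ≐ succ(X1).
Delete trivial equation zero ≐ zero.
Bind M := 0; substituting into the one remaining equation that mentions M gives: h(succ(0),W,0) ≐ h(S,succ(h(zero,0,S)),0).
Decompose h/3: succ(0) ≐ S,  W ≐ succ(h(zero,0,S)),  0 ≐ 0.
Bind S := succ(0); substituting into the one remaining equation that mentions S gives: W ≐ succ(h(zero,0,succ(0))).
Bind W := succ(h(zero,0,succ(0))); substituting into the one remaining equation that mentions W gives: succ(succ(succ(node(succ(h(zero,0,succ(0))),succ(h(zero,0,succ(0))))))) ≐ succ(X1). Substituting into the earlier binding gives X := succ(node(succ(h(zero,0,succ(0))),succ(h(zero,0,succ(0))))).
Delete trivial equation 0 ≐ 0.
Decompose succ/1: succ(succ(node(succ(h(zero,0,succ(0))),succ(h(zero,0,succ(0)))))) ≐ X1.
Bind X1 := succ(succ(node(succ(h(zero,0,succ(0))),succ(h(zero,0,succ(0)))))).
MGU = { X -> succ(node(succ(h(zero,0,succ(0))),succ(h(zero,0,succ(0))))), M -> 0, S -> succ(0), W -> succ(h(zero,0,succ(0))), X1 -> succ(succ(node(succ(h(zero,0,succ(0))),succ(h(zero,0,succ(0)))))) }, so W -> succ(h(zero,0,succ(0))).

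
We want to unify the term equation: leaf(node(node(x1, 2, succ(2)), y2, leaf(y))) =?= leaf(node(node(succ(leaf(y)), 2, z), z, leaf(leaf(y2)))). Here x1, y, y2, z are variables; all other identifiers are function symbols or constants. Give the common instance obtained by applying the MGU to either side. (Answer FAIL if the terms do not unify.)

Decompose leaf/1: node(node(x1, 2, succ(2)), y2, leaf(y)) =?= node(node(succ(leaf(y)), 2, z), z, leaf(leaf(y2))).
Decompose node/3: node(x1, 2, succ(2)) =?= node(succ(leaf(y)), 2, z),  y2 =?= z,  leaf(y) =?= leaf(leaf(y2)).
Decompose node/3: x1 =?= succ(leaf(y)),  2 =?= 2,  succ(2) =?= z.
Bind x1 := succ(leaf(y)); no other remaining equation mentions x1.
Delete trivial equation 2 =?= 2.
Bind z := succ(2); substituting into the one remaining equation that mentions z gives: y2 =?= succ(2).
Bind y2 := succ(2); substituting into the remaining equation gives: leaf(y) =?= leaf(leaf(succ(2))).
Decompose leaf/1: y =?= leaf(succ(2)).
Bind y := leaf(succ(2)). Substituting into the earlier binding gives x1 := succ(leaf(leaf(succ(2)))).
Applying the MGU to either side gives leaf(node(node(succ(leaf(leaf(succ(2)))), 2, succ(2)), succ(2), leaf(leaf(succ(2))))).

leaf(node(node(succ(leaf(leaf(succ(2)))), 2, succ(2)), succ(2), leaf(leaf(succ(2)))))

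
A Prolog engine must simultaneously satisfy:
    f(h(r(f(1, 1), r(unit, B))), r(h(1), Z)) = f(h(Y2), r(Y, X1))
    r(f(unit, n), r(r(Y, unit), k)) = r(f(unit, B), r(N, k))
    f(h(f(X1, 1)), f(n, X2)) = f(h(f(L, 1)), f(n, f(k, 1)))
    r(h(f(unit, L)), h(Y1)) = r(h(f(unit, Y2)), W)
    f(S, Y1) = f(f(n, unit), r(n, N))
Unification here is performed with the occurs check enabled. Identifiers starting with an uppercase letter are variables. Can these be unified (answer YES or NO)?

YES

Decompose f/2: h(r(f(1, 1), r(unit, B))) = h(Y2),  r(h(1), Z) = r(Y, X1).
Decompose h/1: r(f(1, 1), r(unit, B)) = Y2.
Bind Y2 := r(f(1, 1), r(unit, B)); substituting into the one remaining equation that mentions Y2 gives: r(h(f(unit, L)), h(Y1)) = r(h(f(unit, r(f(1, 1), r(unit, B)))), W).
Decompose r/2: h(1) = Y,  Z = X1.
Bind Y := h(1); substituting into the one remaining equation that mentions Y gives: r(f(unit, n), r(r(h(1), unit), k)) = r(f(unit, B), r(N, k)).
Bind Z := X1; no other remaining equation mentions Z.
Decompose r/2: f(unit, n) = f(unit, B),  r(r(h(1), unit), k) = r(N, k).
Decompose f/2: unit = unit,  n = B.
Delete trivial equation unit = unit.
Bind B := n; substituting into the one remaining equation that mentions B gives: r(h(f(unit, L)), h(Y1)) = r(h(f(unit, r(f(1, 1), r(unit, n)))), W). Substituting into the earlier binding gives Y2 := r(f(1, 1), r(unit, n)).
Decompose r/2: r(h(1), unit) = N,  k = k.
Bind N := r(h(1), unit); substituting into the one remaining equation that mentions N gives: f(S, Y1) = f(f(n, unit), r(n, r(h(1), unit))).
Delete trivial equation k = k.
Decompose f/2: h(f(X1, 1)) = h(f(L, 1)),  f(n, X2) = f(n, f(k, 1)).
Decompose h/1: f(X1, 1) = f(L, 1).
Decompose f/2: X1 = L,  1 = 1.
Bind X1 := L; no other remaining equation mentions X1. Substituting into the earlier binding gives Z := L.
Delete trivial equation 1 = 1.
Decompose f/2: n = n,  X2 = f(k, 1).
Delete trivial equation n = n.
Bind X2 := f(k, 1); no other remaining equation mentions X2.
Decompose r/2: h(f(unit, L)) = h(f(unit, r(f(1, 1), r(unit, n)))),  h(Y1) = W.
Decompose h/1: f(unit, L) = f(unit, r(f(1, 1), r(unit, n))).
Decompose f/2: unit = unit,  L = r(f(1, 1), r(unit, n)).
Delete trivial equation unit = unit.
Bind L := r(f(1, 1), r(unit, n)); no other remaining equation mentions L. Substituting into the earlier bindings gives Z := r(f(1, 1), r(unit, n)), X1 := r(f(1, 1), r(unit, n)).
Bind W := h(Y1); no other remaining equation mentions W.
Decompose f/2: S = f(n, unit),  Y1 = r(n, r(h(1), unit)).
Bind S := f(n, unit); no other remaining equation mentions S.
Bind Y1 := r(n, r(h(1), unit)). Substituting into the earlier binding gives W := h(r(n, r(h(1), unit))).
No equations remain and no clash or occurs-check failure arose, so a unifier exists.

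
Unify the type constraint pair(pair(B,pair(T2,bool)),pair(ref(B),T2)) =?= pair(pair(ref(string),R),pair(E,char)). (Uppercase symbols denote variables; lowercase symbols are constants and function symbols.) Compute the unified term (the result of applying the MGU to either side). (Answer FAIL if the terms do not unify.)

Decompose pair/2: pair(B,pair(T2,bool)) =?= pair(ref(string),R),  pair(ref(B),T2) =?= pair(E,char).
Decompose pair/2: B =?= ref(string),  pair(T2,bool) =?= R.
Bind B := ref(string); substituting into the one remaining equation that mentions B gives: pair(ref(ref(string)),T2) =?= pair(E,char).
Bind R := pair(T2,bool); no other remaining equation mentions R.
Decompose pair/2: ref(ref(string)) =?= E,  T2 =?= char.
Bind E := ref(ref(string)); no other remaining equation mentions E.
Bind T2 := char. Substituting into the earlier binding gives R := pair(char,bool).
Applying the MGU to either side gives pair(pair(ref(string),pair(char,bool)),pair(ref(ref(string)),char)).

pair(pair(ref(string),pair(char,bool)),pair(ref(ref(string)),char))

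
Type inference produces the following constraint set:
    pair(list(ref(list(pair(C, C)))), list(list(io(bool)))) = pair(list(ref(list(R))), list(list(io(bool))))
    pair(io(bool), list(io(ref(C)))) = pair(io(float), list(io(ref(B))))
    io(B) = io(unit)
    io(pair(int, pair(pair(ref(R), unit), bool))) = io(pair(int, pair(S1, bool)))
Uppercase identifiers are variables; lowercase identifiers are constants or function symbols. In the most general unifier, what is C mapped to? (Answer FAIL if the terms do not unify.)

FAIL

Decompose pair/2: list(ref(list(pair(C, C)))) = list(ref(list(R))),  list(list(io(bool))) = list(list(io(bool))).
Decompose list/1: ref(list(pair(C, C))) = ref(list(R)).
Decompose ref/1: list(pair(C, C)) = list(R).
Decompose list/1: pair(C, C) = R.
Bind R := pair(C, C); substituting into the one remaining equation that mentions R gives: io(pair(int, pair(pair(ref(pair(C, C)), unit), bool))) = io(pair(int, pair(S1, bool))).
Delete trivial equation list(list(io(bool))) = list(list(io(bool))).
Decompose pair/2: io(bool) = io(float),  list(io(ref(C))) = list(io(ref(B))).
Decompose io/1: bool = float.
Clash: constants bool and float differ; no unifier exists.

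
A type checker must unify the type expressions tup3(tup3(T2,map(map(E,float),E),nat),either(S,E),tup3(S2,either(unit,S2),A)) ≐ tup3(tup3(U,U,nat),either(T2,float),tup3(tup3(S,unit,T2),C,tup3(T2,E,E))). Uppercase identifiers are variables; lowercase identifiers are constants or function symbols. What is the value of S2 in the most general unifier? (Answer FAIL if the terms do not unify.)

Decompose tup3/3: tup3(T2,map(map(E,float),E),nat) ≐ tup3(U,U,nat),  either(S,E) ≐ either(T2,float),  tup3(S2,either(unit,S2),A) ≐ tup3(tup3(S,unit,T2),C,tup3(T2,E,E)).
Decompose tup3/3: T2 ≐ U,  map(map(E,float),E) ≐ U,  nat ≐ nat.
Bind T2 := U; substituting into the 2 remaining equations that mention T2 gives: either(S,E) ≐ either(U,float),  tup3(S2,either(unit,S2),A) ≐ tup3(tup3(S,unit,U),C,tup3(U,E,E)).
Bind U := map(map(E,float),E); substituting into the 2 remaining equations that mention U gives: either(S,E) ≐ either(map(map(E,float),E),float),  tup3(S2,either(unit,S2),A) ≐ tup3(tup3(S,unit,map(map(E,float),E)),C,tup3(map(map(E,float),E),E,E)). Substituting into the earlier binding gives T2 := map(map(E,float),E).
Delete trivial equation nat ≐ nat.
Decompose either/2: S ≐ map(map(E,float),E),  E ≐ float.
Bind S := map(map(E,float),E); substituting into the one remaining equation that mentions S gives: tup3(S2,either(unit,S2),A) ≐ tup3(tup3(map(map(E,float),E),unit,map(map(E,float),E)),C,tup3(map(map(E,float),E),E,E)).
Bind E := float; substituting into the remaining equation gives: tup3(S2,either(unit,S2),A) ≐ tup3(tup3(map(map(float,float),float),unit,map(map(float,float),float)),C,tup3(map(map(float,float),float),float,float)). Substituting into the earlier bindings gives T2 := map(map(float,float),float), U := map(map(float,float),float), S := map(map(float,float),float).
Decompose tup3/3: S2 ≐ tup3(map(map(float,float),float),unit,map(map(float,float),float)),  either(unit,S2) ≐ C,  A ≐ tup3(map(map(float,float),float),float,float).
Bind S2 := tup3(map(map(float,float),float),unit,map(map(float,float),float)); substituting into the one remaining equation that mentions S2 gives: either(unit,tup3(map(map(float,float),float),unit,map(map(float,float),float))) ≐ C.
Bind C := either(unit,tup3(map(map(float,float),float),unit,map(map(float,float),float))); no other remaining equation mentions C.
Bind A := tup3(map(map(float,float),float),float,float).
MGU = { T2 := map(map(float,float),float), U := map(map(float,float),float), S := map(map(float,float),float), E := float, S2 := tup3(map(map(float,float),float),unit,map(map(float,float),float)), C := either(unit,tup3(map(map(float,float),float),unit,map(map(float,float),float))), A := tup3(map(map(float,float),float),float,float) }, so S2 := tup3(map(map(float,float),float),unit,map(map(float,float),float)).

tup3(map(map(float,float),float),unit,map(map(float,float),float))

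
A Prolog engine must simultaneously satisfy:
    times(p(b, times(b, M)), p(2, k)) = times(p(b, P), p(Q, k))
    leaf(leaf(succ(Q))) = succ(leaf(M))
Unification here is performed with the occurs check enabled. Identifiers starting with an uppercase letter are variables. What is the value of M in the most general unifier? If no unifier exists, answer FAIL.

FAIL

Decompose times/2: p(b, times(b, M)) = p(b, P),  p(2, k) = p(Q, k).
Decompose p/2: b = b,  times(b, M) = P.
Delete trivial equation b = b.
Bind P := times(b, M); no other remaining equation mentions P.
Decompose p/2: 2 = Q,  k = k.
Bind Q := 2; substituting into the one remaining equation that mentions Q gives: leaf(leaf(succ(2))) = succ(leaf(M)).
Delete trivial equation k = k.
Clash: head symbols differ (leaf/1 vs succ/1); no unifier exists.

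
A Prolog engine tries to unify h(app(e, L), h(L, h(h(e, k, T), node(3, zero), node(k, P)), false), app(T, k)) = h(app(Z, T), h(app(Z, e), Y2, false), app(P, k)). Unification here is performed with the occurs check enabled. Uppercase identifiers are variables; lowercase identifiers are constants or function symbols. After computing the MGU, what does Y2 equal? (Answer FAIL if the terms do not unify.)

Decompose h/3: app(e, L) = app(Z, T),  h(L, h(h(e, k, T), node(3, zero), node(k, P)), false) = h(app(Z, e), Y2, false),  app(T, k) = app(P, k).
Decompose app/2: e = Z,  L = T.
Bind Z := e; substituting into the one remaining equation that mentions Z gives: h(L, h(h(e, k, T), node(3, zero), node(k, P)), false) = h(app(e, e), Y2, false).
Bind L := T; substituting into the one remaining equation that mentions L gives: h(T, h(h(e, k, T), node(3, zero), node(k, P)), false) = h(app(e, e), Y2, false).
Decompose h/3: T = app(e, e),  h(h(e, k, T), node(3, zero), node(k, P)) = Y2,  false = false.
Bind T := app(e, e); substituting into the 2 remaining equations that mention T gives: h(h(e, k, app(e, e)), node(3, zero), node(k, P)) = Y2,  app(app(e, e), k) = app(P, k). Substituting into the earlier binding gives L := app(e, e).
Bind Y2 := h(h(e, k, app(e, e)), node(3, zero), node(k, P)); no other remaining equation mentions Y2.
Delete trivial equation false = false.
Decompose app/2: app(e, e) = P,  k = k.
Bind P := app(e, e); no other remaining equation mentions P. Substituting into the earlier binding gives Y2 := h(h(e, k, app(e, e)), node(3, zero), node(k, app(e, e))).
Delete trivial equation k = k.
MGU = { Z = e, L = app(e, e), T = app(e, e), Y2 = h(h(e, k, app(e, e)), node(3, zero), node(k, app(e, e))), P = app(e, e) }, so Y2 = h(h(e, k, app(e, e)), node(3, zero), node(k, app(e, e))).

h(h(e, k, app(e, e)), node(3, zero), node(k, app(e, e)))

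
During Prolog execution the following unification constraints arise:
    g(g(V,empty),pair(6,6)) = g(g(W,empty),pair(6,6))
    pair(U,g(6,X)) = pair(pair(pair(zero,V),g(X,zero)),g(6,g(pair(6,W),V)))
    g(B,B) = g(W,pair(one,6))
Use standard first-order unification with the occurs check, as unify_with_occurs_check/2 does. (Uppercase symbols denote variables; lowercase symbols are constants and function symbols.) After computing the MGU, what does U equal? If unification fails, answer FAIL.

Decompose g/2: g(V,empty) = g(W,empty),  pair(6,6) = pair(6,6).
Decompose g/2: V = W,  empty = empty.
Bind V := W; substituting into the one remaining equation that mentions V gives: pair(U,g(6,X)) = pair(pair(pair(zero,W),g(X,zero)),g(6,g(pair(6,W),W))).
Delete trivial equation empty = empty.
Delete trivial equation pair(6,6) = pair(6,6).
Decompose pair/2: U = pair(pair(zero,W),g(X,zero)),  g(6,X) = g(6,g(pair(6,W),W)).
Bind U := pair(pair(zero,W),g(X,zero)); no other remaining equation mentions U.
Decompose g/2: 6 = 6,  X = g(pair(6,W),W).
Delete trivial equation 6 = 6.
Bind X := g(pair(6,W),W); no other remaining equation mentions X. Substituting into the earlier binding gives U := pair(pair(zero,W),g(g(pair(6,W),W),zero)).
Decompose g/2: B = W,  B = pair(one,6).
Bind B := W; substituting into the remaining equation gives: W = pair(one,6).
Bind W := pair(one,6). Substituting into the earlier bindings gives V := pair(one,6), U := pair(pair(zero,pair(one,6)),g(g(pair(6,pair(one,6)),pair(one,6)),zero)), X := g(pair(6,pair(one,6)),pair(one,6)), B := pair(one,6).
MGU = { V ↦ pair(one,6), U ↦ pair(pair(zero,pair(one,6)),g(g(pair(6,pair(one,6)),pair(one,6)),zero)), X ↦ g(pair(6,pair(one,6)),pair(one,6)), B ↦ pair(one,6), W ↦ pair(one,6) }, so U ↦ pair(pair(zero,pair(one,6)),g(g(pair(6,pair(one,6)),pair(one,6)),zero)).

pair(pair(zero,pair(one,6)),g(g(pair(6,pair(one,6)),pair(one,6)),zero))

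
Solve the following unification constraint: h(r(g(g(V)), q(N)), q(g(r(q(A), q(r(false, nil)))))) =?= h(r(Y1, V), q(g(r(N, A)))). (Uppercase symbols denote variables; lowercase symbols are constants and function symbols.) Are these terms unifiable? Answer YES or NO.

Decompose h/2: r(g(g(V)), q(N)) =?= r(Y1, V),  q(g(r(q(A), q(r(false, nil))))) =?= q(g(r(N, A))).
Decompose r/2: g(g(V)) =?= Y1,  q(N) =?= V.
Bind Y1 := g(g(V)); no other remaining equation mentions Y1.
Bind V := q(N); no other remaining equation mentions V. Substituting into the earlier binding gives Y1 := g(g(q(N))).
Decompose q/1: g(r(q(A), q(r(false, nil)))) =?= g(r(N, A)).
Decompose g/1: r(q(A), q(r(false, nil))) =?= r(N, A).
Decompose r/2: q(A) =?= N,  q(r(false, nil)) =?= A.
Bind N := q(A); no other remaining equation mentions N. Substituting into the earlier bindings gives Y1 := g(g(q(q(A)))), V := q(q(A)).
Bind A := q(r(false, nil)). Substituting into the earlier bindings gives Y1 := g(g(q(q(q(r(false, nil)))))), V := q(q(q(r(false, nil)))), N := q(q(r(false, nil))).
No equations remain and no clash or occurs-check failure arose, so a unifier exists.

YES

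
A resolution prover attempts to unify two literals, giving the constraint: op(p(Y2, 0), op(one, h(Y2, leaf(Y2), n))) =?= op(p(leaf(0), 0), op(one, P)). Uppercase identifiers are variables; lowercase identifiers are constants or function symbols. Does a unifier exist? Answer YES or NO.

Decompose op/2: p(Y2, 0) =?= p(leaf(0), 0),  op(one, h(Y2, leaf(Y2), n)) =?= op(one, P).
Decompose p/2: Y2 =?= leaf(0),  0 =?= 0.
Bind Y2 := leaf(0); substituting into the one remaining equation that mentions Y2 gives: op(one, h(leaf(0), leaf(leaf(0)), n)) =?= op(one, P).
Delete trivial equation 0 =?= 0.
Decompose op/2: one =?= one,  h(leaf(0), leaf(leaf(0)), n) =?= P.
Delete trivial equation one =?= one.
Bind P := h(leaf(0), leaf(leaf(0)), n).
No equations remain and no clash or occurs-check failure arose, so a unifier exists.

YES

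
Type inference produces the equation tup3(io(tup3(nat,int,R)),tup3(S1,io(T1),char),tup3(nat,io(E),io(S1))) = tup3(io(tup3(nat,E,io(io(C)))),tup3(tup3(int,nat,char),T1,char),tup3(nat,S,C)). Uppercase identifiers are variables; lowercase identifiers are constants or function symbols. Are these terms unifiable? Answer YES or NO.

NO

Decompose tup3/3: io(tup3(nat,int,R)) = io(tup3(nat,E,io(io(C)))),  tup3(S1,io(T1),char) = tup3(tup3(int,nat,char),T1,char),  tup3(nat,io(E),io(S1)) = tup3(nat,S,C).
Decompose io/1: tup3(nat,int,R) = tup3(nat,E,io(io(C))).
Decompose tup3/3: nat = nat,  int = E,  R = io(io(C)).
Delete trivial equation nat = nat.
Bind E := int; substituting into the one remaining equation that mentions E gives: tup3(nat,io(int),io(S1)) = tup3(nat,S,C).
Bind R := io(io(C)); no other remaining equation mentions R.
Decompose tup3/3: S1 = tup3(int,nat,char),  io(T1) = T1,  char = char.
Bind S1 := tup3(int,nat,char); substituting into the one remaining equation that mentions S1 gives: tup3(nat,io(int),io(tup3(int,nat,char))) = tup3(nat,S,C).
Occurs check fails: T1 occurs in io(T1); the equation T1 = io(T1) has no finite solution.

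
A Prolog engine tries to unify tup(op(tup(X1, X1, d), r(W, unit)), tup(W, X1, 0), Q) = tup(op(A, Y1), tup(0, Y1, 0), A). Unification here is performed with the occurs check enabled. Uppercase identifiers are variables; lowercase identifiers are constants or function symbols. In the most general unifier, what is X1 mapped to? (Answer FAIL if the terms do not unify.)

r(0, unit)

Decompose tup/3: op(tup(X1, X1, d), r(W, unit)) = op(A, Y1),  tup(W, X1, 0) = tup(0, Y1, 0),  Q = A.
Decompose op/2: tup(X1, X1, d) = A,  r(W, unit) = Y1.
Bind A := tup(X1, X1, d); substituting into the one remaining equation that mentions A gives: Q = tup(X1, X1, d).
Bind Y1 := r(W, unit); substituting into the one remaining equation that mentions Y1 gives: tup(W, X1, 0) = tup(0, r(W, unit), 0).
Decompose tup/3: W = 0,  X1 = r(W, unit),  0 = 0.
Bind W := 0; substituting into the one remaining equation that mentions W gives: X1 = r(0, unit). Substituting into the earlier binding gives Y1 := r(0, unit).
Bind X1 := r(0, unit); substituting into the one remaining equation that mentions X1 gives: Q = tup(r(0, unit), r(0, unit), d). Substituting into the earlier binding gives A := tup(r(0, unit), r(0, unit), d).
Delete trivial equation 0 = 0.
Bind Q := tup(r(0, unit), r(0, unit), d).
MGU = { A = tup(r(0, unit), r(0, unit), d), Y1 = r(0, unit), W = 0, X1 = r(0, unit), Q = tup(r(0, unit), r(0, unit), d) }, so X1 = r(0, unit).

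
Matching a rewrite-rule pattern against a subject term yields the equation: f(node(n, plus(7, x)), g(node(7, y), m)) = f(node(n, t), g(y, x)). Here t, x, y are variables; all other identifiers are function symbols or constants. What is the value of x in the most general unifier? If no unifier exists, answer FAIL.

Decompose f/2: node(n, plus(7, x)) = node(n, t),  g(node(7, y), m) = g(y, x).
Decompose node/2: n = n,  plus(7, x) = t.
Delete trivial equation n = n.
Bind t := plus(7, x); no other remaining equation mentions t.
Decompose g/2: node(7, y) = y,  m = x.
Occurs check fails: y occurs in node(7, y); the equation y = node(7, y) has no finite solution.

FAIL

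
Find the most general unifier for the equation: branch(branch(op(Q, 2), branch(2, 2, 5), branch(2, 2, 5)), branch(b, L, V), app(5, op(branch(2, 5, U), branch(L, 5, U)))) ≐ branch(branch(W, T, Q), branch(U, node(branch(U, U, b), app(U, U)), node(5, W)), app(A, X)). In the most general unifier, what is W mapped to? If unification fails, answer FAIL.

Decompose branch/3: branch(op(Q, 2), branch(2, 2, 5), branch(2, 2, 5)) ≐ branch(W, T, Q),  branch(b, L, V) ≐ branch(U, node(branch(U, U, b), app(U, U)), node(5, W)),  app(5, op(branch(2, 5, U), branch(L, 5, U))) ≐ app(A, X).
Decompose branch/3: op(Q, 2) ≐ W,  branch(2, 2, 5) ≐ T,  branch(2, 2, 5) ≐ Q.
Bind W := op(Q, 2); substituting into the one remaining equation that mentions W gives: branch(b, L, V) ≐ branch(U, node(branch(U, U, b), app(U, U)), node(5, op(Q, 2))).
Bind T := branch(2, 2, 5); no other remaining equation mentions T.
Bind Q := branch(2, 2, 5); substituting into the one remaining equation that mentions Q gives: branch(b, L, V) ≐ branch(U, node(branch(U, U, b), app(U, U)), node(5, op(branch(2, 2, 5), 2))). Substituting into the earlier binding gives W := op(branch(2, 2, 5), 2).
Decompose branch/3: b ≐ U,  L ≐ node(branch(U, U, b), app(U, U)),  V ≐ node(5, op(branch(2, 2, 5), 2)).
Bind U := b; substituting into the 2 remaining equations that mention U gives: L ≐ node(branch(b, b, b), app(b, b)),  app(5, op(branch(2, 5, b), branch(L, 5, b))) ≐ app(A, X).
Bind L := node(branch(b, b, b), app(b, b)); substituting into the one remaining equation that mentions L gives: app(5, op(branch(2, 5, b), branch(node(branch(b, b, b), app(b, b)), 5, b))) ≐ app(A, X).
Bind V := node(5, op(branch(2, 2, 5), 2)); no other remaining equation mentions V.
Decompose app/2: 5 ≐ A,  op(branch(2, 5, b), branch(node(branch(b, b, b), app(b, b)), 5, b)) ≐ X.
Bind A := 5; no other remaining equation mentions A.
Bind X := op(branch(2, 5, b), branch(node(branch(b, b, b), app(b, b)), 5, b)).
MGU = { W -> op(branch(2, 2, 5), 2), T -> branch(2, 2, 5), Q -> branch(2, 2, 5), U -> b, L -> node(branch(b, b, b), app(b, b)), V -> node(5, op(branch(2, 2, 5), 2)), A -> 5, X -> op(branch(2, 5, b), branch(node(branch(b, b, b), app(b, b)), 5, b)) }, so W -> op(branch(2, 2, 5), 2).

op(branch(2, 2, 5), 2)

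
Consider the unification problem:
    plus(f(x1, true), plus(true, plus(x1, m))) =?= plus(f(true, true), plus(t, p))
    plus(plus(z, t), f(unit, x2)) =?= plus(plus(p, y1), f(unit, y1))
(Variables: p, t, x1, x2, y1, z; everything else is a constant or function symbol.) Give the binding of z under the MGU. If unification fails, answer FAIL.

Decompose plus/2: f(x1, true) =?= f(true, true),  plus(true, plus(x1, m)) =?= plus(t, p).
Decompose f/2: x1 =?= true,  true =?= true.
Bind x1 := true; substituting into the one remaining equation that mentions x1 gives: plus(true, plus(true, m)) =?= plus(t, p).
Delete trivial equation true =?= true.
Decompose plus/2: true =?= t,  plus(true, m) =?= p.
Bind t := true; substituting into the one remaining equation that mentions t gives: plus(plus(z, true), f(unit, x2)) =?= plus(plus(p, y1), f(unit, y1)).
Bind p := plus(true, m); substituting into the remaining equation gives: plus(plus(z, true), f(unit, x2)) =?= plus(plus(plus(true, m), y1), f(unit, y1)).
Decompose plus/2: plus(z, true) =?= plus(plus(true, m), y1),  f(unit, x2) =?= f(unit, y1).
Decompose plus/2: z =?= plus(true, m),  true =?= y1.
Bind z := plus(true, m); no other remaining equation mentions z.
Bind y1 := true; substituting into the remaining equation gives: f(unit, x2) =?= f(unit, true).
Decompose f/2: unit =?= unit,  x2 =?= true.
Delete trivial equation unit =?= unit.
Bind x2 := true.
MGU = { x1 -> true, t -> true, p -> plus(true, m), z -> plus(true, m), y1 -> true, x2 -> true }, so z -> plus(true, m).

plus(true, m)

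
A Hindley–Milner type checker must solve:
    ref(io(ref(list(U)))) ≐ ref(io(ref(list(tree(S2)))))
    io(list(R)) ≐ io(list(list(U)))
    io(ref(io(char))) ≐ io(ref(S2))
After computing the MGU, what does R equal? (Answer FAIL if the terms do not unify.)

Decompose ref/1: io(ref(list(U))) ≐ io(ref(list(tree(S2)))).
Decompose io/1: ref(list(U)) ≐ ref(list(tree(S2))).
Decompose ref/1: list(U) ≐ list(tree(S2)).
Decompose list/1: U ≐ tree(S2).
Bind U := tree(S2); substituting into the one remaining equation that mentions U gives: io(list(R)) ≐ io(list(list(tree(S2)))).
Decompose io/1: list(R) ≐ list(list(tree(S2))).
Decompose list/1: R ≐ list(tree(S2)).
Bind R := list(tree(S2)); no other remaining equation mentions R.
Decompose io/1: ref(io(char)) ≐ ref(S2).
Decompose ref/1: io(char) ≐ S2.
Bind S2 := io(char). Substituting into the earlier bindings gives U := tree(io(char)), R := list(tree(io(char))).
MGU = { U := tree(io(char)), R := list(tree(io(char))), S2 := io(char) }, so R := list(tree(io(char))).

list(tree(io(char)))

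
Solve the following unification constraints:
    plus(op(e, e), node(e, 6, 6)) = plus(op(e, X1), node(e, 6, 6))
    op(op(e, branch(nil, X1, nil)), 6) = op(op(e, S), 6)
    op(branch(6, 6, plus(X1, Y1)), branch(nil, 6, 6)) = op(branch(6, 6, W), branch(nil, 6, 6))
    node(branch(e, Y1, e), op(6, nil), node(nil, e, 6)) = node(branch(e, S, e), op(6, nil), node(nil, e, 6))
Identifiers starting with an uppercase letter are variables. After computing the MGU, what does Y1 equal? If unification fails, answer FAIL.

branch(nil, e, nil)

Decompose plus/2: op(e, e) = op(e, X1),  node(e, 6, 6) = node(e, 6, 6).
Decompose op/2: e = e,  e = X1.
Delete trivial equation e = e.
Bind X1 := e; substituting into the 2 remaining equations that mention X1 gives: op(op(e, branch(nil, e, nil)), 6) = op(op(e, S), 6),  op(branch(6, 6, plus(e, Y1)), branch(nil, 6, 6)) = op(branch(6, 6, W), branch(nil, 6, 6)).
Delete trivial equation node(e, 6, 6) = node(e, 6, 6).
Decompose op/2: op(e, branch(nil, e, nil)) = op(e, S),  6 = 6.
Decompose op/2: e = e,  branch(nil, e, nil) = S.
Delete trivial equation e = e.
Bind S := branch(nil, e, nil); substituting into the one remaining equation that mentions S gives: node(branch(e, Y1, e), op(6, nil), node(nil, e, 6)) = node(branch(e, branch(nil, e, nil), e), op(6, nil), node(nil, e, 6)).
Delete trivial equation 6 = 6.
Decompose op/2: branch(6, 6, plus(e, Y1)) = branch(6, 6, W),  branch(nil, 6, 6) = branch(nil, 6, 6).
Decompose branch/3: 6 = 6,  6 = 6,  plus(e, Y1) = W.
Delete trivial equation 6 = 6.
Delete trivial equation 6 = 6.
Bind W := plus(e, Y1); no other remaining equation mentions W.
Delete trivial equation branch(nil, 6, 6) = branch(nil, 6, 6).
Decompose node/3: branch(e, Y1, e) = branch(e, branch(nil, e, nil), e),  op(6, nil) = op(6, nil),  node(nil, e, 6) = node(nil, e, 6).
Decompose branch/3: e = e,  Y1 = branch(nil, e, nil),  e = e.
Delete trivial equation e = e.
Bind Y1 := branch(nil, e, nil); no other remaining equation mentions Y1. Substituting into the earlier binding gives W := plus(e, branch(nil, e, nil)).
Delete trivial equation e = e.
Delete trivial equation op(6, nil) = op(6, nil).
Delete trivial equation node(nil, e, 6) = node(nil, e, 6).
MGU = { X1 := e, S := branch(nil, e, nil), W := plus(e, branch(nil, e, nil)), Y1 := branch(nil, e, nil) }, so Y1 := branch(nil, e, nil).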